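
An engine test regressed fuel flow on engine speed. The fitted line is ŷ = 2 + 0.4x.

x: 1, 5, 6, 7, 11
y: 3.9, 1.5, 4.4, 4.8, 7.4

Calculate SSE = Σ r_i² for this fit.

SSE = 9.5

x=1: ŷ = 2 + 0.4·1 = 2.4; r = 3.9 − 2.4 = 1.5
x=5: ŷ = 2 + 0.4·5 = 4; r = 1.5 − 4 = -2.5
x=6: ŷ = 2 + 0.4·6 = 4.4; r = 4.4 − 4.4 = 0
x=7: ŷ = 2 + 0.4·7 = 4.8; r = 4.8 − 4.8 = 0
x=11: ŷ = 2 + 0.4·11 = 6.4; r = 7.4 − 6.4 = 1
SSE = 2.25 + 6.25 + 0 + 0 + 1 = 9.5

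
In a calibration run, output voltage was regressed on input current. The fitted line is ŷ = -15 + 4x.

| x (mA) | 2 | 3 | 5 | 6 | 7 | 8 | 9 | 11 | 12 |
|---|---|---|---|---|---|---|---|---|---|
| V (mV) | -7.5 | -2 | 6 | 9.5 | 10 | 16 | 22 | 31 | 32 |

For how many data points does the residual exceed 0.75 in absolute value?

7

x=2: ŷ = -15 + 4·2 = -7; r = -7.5 − (-7) = -0.5
x=3: ŷ = -15 + 4·3 = -3; r = -2 − (-3) = 1
x=5: ŷ = -15 + 4·5 = 5; r = 6 − 5 = 1
x=6: ŷ = -15 + 4·6 = 9; r = 9.5 − 9 = 0.5
x=7: ŷ = -15 + 4·7 = 13; r = 10 − 13 = -3
x=8: ŷ = -15 + 4·8 = 17; r = 16 − 17 = -1
x=9: ŷ = -15 + 4·9 = 21; r = 22 − 21 = 1
x=11: ŷ = -15 + 4·11 = 29; r = 31 − 29 = 2
x=12: ŷ = -15 + 4·12 = 33; r = 32 − 33 = -1
|r| > 0.75: x=3 (|r|=1), x=5 (|r|=1), x=7 (|r|=3), x=8 (|r|=1), x=9 (|r|=1), x=11 (|r|=2), x=12 (|r|=1) → 7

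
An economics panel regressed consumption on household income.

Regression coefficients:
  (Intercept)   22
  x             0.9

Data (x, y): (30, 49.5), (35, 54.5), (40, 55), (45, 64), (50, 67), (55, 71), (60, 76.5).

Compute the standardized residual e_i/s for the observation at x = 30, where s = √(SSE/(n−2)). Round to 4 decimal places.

0.3101

x=30: ŷ = 22 + 0.9·30 = 49; e = 49.5 − 49 = 0.5
x=35: ŷ = 22 + 0.9·35 = 53.5; e = 54.5 − 53.5 = 1
x=40: ŷ = 22 + 0.9·40 = 58; e = 55 − 58 = -3
x=45: ŷ = 22 + 0.9·45 = 62.5; e = 64 − 62.5 = 1.5
x=50: ŷ = 22 + 0.9·50 = 67; e = 67 − 67 = 0
x=55: ŷ = 22 + 0.9·55 = 71.5; e = 71 − 71.5 = -0.5
x=60: ŷ = 22 + 0.9·60 = 76; e = 76.5 − 76 = 0.5
SSE = 0.25 + 1 + 9 + 2.25 + 0 + 0.25 + 0.25 = 13
s = √(13/5) = 1.61245
e/s = 0.5 / 1.61245 = 0.3101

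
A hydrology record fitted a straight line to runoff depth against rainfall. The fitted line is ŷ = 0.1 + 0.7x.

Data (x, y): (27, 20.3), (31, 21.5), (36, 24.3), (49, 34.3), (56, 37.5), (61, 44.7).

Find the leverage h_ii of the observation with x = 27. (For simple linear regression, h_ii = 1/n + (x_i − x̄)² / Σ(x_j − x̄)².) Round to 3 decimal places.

h = 0.440

x̄ = (27 + 31 + 36 + 49 + 56 + 61)/6 = 43.3333
Σ(x − x̄)² = 266.778 + 152.111 + 53.7778 + 32.1111 + 160.444 + 312.111 = 977.333
h = 1/6 + (-16.3333)²/977.333 = 0.166667 + 0.272965 = 0.440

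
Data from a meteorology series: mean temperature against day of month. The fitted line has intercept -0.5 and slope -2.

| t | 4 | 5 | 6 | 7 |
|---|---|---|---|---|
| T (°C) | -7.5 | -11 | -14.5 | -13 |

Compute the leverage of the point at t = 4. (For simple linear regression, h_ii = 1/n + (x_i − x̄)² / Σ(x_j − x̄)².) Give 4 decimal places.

h = 0.7000

t̄ = (4 + 5 + 6 + 7)/4 = 5.5
Σ(t − t̄)² = 2.25 + 0.25 + 0.25 + 2.25 = 5
h = 1/4 + (-1.5)²/5 = 0.25 + 0.45 = 0.7000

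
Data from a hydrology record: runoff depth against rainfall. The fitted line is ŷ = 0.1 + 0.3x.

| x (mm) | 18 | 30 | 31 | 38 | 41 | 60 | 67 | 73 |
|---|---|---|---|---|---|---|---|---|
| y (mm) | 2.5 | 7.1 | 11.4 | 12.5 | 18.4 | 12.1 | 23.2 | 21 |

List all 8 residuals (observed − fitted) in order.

-3, -2, 2, 1, 6, -6, 3, -1

x=18: ŷ = 0.1 + 0.3·18 = 5.5; r = 2.5 − 5.5 = -3
x=30: ŷ = 0.1 + 0.3·30 = 9.1; r = 7.1 − 9.1 = -2
x=31: ŷ = 0.1 + 0.3·31 = 9.4; r = 11.4 − 9.4 = 2
x=38: ŷ = 0.1 + 0.3·38 = 11.5; r = 12.5 − 11.5 = 1
x=41: ŷ = 0.1 + 0.3·41 = 12.4; r = 18.4 − 12.4 = 6
x=60: ŷ = 0.1 + 0.3·60 = 18.1; r = 12.1 − 18.1 = -6
x=67: ŷ = 0.1 + 0.3·67 = 20.2; r = 23.2 − 20.2 = 3
x=73: ŷ = 0.1 + 0.3·73 = 22; r = 21 − 22 = -1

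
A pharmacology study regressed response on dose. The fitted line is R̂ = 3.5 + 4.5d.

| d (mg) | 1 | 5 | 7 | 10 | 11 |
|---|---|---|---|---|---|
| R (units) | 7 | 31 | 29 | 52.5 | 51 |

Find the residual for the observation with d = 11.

e = -2

R̂ = 3.5 + 4.5·11 = 53
e = 51 − 53 = -2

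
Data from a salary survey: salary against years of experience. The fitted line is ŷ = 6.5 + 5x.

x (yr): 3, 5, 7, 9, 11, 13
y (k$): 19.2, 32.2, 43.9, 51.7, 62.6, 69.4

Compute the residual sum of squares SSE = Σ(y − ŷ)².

SSE = 17.2

x=3: ŷ = 6.5 + 5·3 = 21.5; e = 19.2 − 21.5 = -2.3
x=5: ŷ = 6.5 + 5·5 = 31.5; e = 32.2 − 31.5 = 0.7
x=7: ŷ = 6.5 + 5·7 = 41.5; e = 43.9 − 41.5 = 2.4
x=9: ŷ = 6.5 + 5·9 = 51.5; e = 51.7 − 51.5 = 0.2
x=11: ŷ = 6.5 + 5·11 = 61.5; e = 62.6 − 61.5 = 1.1
x=13: ŷ = 6.5 + 5·13 = 71.5; e = 69.4 − 71.5 = -2.1
SSE = 5.29 + 0.49 + 5.76 + 0.04 + 1.21 + 4.41 = 17.2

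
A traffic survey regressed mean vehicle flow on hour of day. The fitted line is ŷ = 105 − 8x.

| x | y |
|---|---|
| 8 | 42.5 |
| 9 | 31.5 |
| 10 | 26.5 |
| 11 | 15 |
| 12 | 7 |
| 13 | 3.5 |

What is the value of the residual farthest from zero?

x=8: ŷ = 105 − 8·8 = 41; r = 42.5 − 41 = 1.5
x=9: ŷ = 105 − 8·9 = 33; r = 31.5 − 33 = -1.5
x=10: ŷ = 105 − 8·10 = 25; r = 26.5 − 25 = 1.5
x=11: ŷ = 105 − 8·11 = 17; r = 15 − 17 = -2
x=12: ŷ = 105 − 8·12 = 9; r = 7 − 9 = -2
x=13: ŷ = 105 − 8·13 = 1; r = 3.5 − 1 = 2.5
Largest |r| is 2.5 at x = 13, residual 2.5.

r = 2.5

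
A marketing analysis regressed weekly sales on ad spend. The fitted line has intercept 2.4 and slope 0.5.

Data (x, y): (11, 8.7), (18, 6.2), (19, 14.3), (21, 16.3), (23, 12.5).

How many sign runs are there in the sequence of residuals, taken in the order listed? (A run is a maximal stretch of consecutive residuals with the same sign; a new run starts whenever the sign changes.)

4 runs

x=11: ŷ = 2.4 + 0.5·11 = 7.9; r = 8.7 − 7.9 = 0.8
x=18: ŷ = 2.4 + 0.5·18 = 11.4; r = 6.2 − 11.4 = -5.2
x=19: ŷ = 2.4 + 0.5·19 = 11.9; r = 14.3 − 11.9 = 2.4
x=21: ŷ = 2.4 + 0.5·21 = 12.9; r = 16.3 − 12.9 = 3.4
x=23: ŷ = 2.4 + 0.5·23 = 13.9; r = 12.5 − 13.9 = -1.4
Signs: + − + + −
Runs: +×1, −×1, +×2, −×1 → 4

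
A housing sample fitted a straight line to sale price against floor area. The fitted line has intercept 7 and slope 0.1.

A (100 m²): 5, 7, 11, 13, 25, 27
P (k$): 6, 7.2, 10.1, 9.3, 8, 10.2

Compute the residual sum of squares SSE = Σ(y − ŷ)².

SSE = 10

A=5: P̂ = 7 + 0.1·5 = 7.5; r = 6 − 7.5 = -1.5
A=7: P̂ = 7 + 0.1·7 = 7.7; r = 7.2 − 7.7 = -0.5
A=11: P̂ = 7 + 0.1·11 = 8.1; r = 10.1 − 8.1 = 2
A=13: P̂ = 7 + 0.1·13 = 8.3; r = 9.3 − 8.3 = 1
A=25: P̂ = 7 + 0.1·25 = 9.5; r = 8 − 9.5 = -1.5
A=27: P̂ = 7 + 0.1·27 = 9.7; r = 10.2 − 9.7 = 0.5
SSE = 2.25 + 0.25 + 4 + 1 + 2.25 + 0.25 = 10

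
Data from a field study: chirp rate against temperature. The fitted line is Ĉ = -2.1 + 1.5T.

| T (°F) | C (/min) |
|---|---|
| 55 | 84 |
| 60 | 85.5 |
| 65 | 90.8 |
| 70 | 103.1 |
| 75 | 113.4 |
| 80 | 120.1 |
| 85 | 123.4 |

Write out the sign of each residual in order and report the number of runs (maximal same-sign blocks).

4 runs

T=55: Ĉ = -2.1 + 1.5·55 = 80.4; e = 84 − 80.4 = 3.6
T=60: Ĉ = -2.1 + 1.5·60 = 87.9; e = 85.5 − 87.9 = -2.4
T=65: Ĉ = -2.1 + 1.5·65 = 95.4; e = 90.8 − 95.4 = -4.6
T=70: Ĉ = -2.1 + 1.5·70 = 102.9; e = 103.1 − 102.9 = 0.2
T=75: Ĉ = -2.1 + 1.5·75 = 110.4; e = 113.4 − 110.4 = 3
T=80: Ĉ = -2.1 + 1.5·80 = 117.9; e = 120.1 − 117.9 = 2.2
T=85: Ĉ = -2.1 + 1.5·85 = 125.4; e = 123.4 − 125.4 = -2
Signs: + − − + + + −
Runs: +×1, −×2, +×3, −×1 → 4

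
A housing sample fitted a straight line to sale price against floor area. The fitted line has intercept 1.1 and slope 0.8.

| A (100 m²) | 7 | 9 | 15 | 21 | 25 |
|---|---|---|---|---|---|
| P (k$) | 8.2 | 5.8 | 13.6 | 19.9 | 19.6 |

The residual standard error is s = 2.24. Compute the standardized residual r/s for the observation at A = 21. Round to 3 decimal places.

ŷ = 1.1 + 0.8·21 = 17.9
r = 19.9 − 17.9 = 2
r/s = 2 / 2.24 = 0.893

0.893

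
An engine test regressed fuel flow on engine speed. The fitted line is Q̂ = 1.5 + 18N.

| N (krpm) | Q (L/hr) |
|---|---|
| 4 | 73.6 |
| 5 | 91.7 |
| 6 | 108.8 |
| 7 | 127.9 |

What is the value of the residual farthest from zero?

e = -0.7

N=4: Q̂ = 1.5 + 18·4 = 73.5; e = 73.6 − 73.5 = 0.1
N=5: Q̂ = 1.5 + 18·5 = 91.5; e = 91.7 − 91.5 = 0.2
N=6: Q̂ = 1.5 + 18·6 = 109.5; e = 108.8 − 109.5 = -0.7
N=7: Q̂ = 1.5 + 18·7 = 127.5; e = 127.9 − 127.5 = 0.4
Largest |e| is 0.7 at N = 6, residual -0.7.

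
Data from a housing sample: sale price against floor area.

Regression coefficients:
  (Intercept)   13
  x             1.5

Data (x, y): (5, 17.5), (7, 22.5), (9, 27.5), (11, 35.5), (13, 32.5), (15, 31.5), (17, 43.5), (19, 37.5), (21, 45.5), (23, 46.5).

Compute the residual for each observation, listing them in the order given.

-3, -1, 1, 6, 0, -4, 5, -4, 1, -1

x=5: ŷ = 13 + 1.5·5 = 20.5; r = 17.5 − 20.5 = -3
x=7: ŷ = 13 + 1.5·7 = 23.5; r = 22.5 − 23.5 = -1
x=9: ŷ = 13 + 1.5·9 = 26.5; r = 27.5 − 26.5 = 1
x=11: ŷ = 13 + 1.5·11 = 29.5; r = 35.5 − 29.5 = 6
x=13: ŷ = 13 + 1.5·13 = 32.5; r = 32.5 − 32.5 = 0
x=15: ŷ = 13 + 1.5·15 = 35.5; r = 31.5 − 35.5 = -4
x=17: ŷ = 13 + 1.5·17 = 38.5; r = 43.5 − 38.5 = 5
x=19: ŷ = 13 + 1.5·19 = 41.5; r = 37.5 − 41.5 = -4
x=21: ŷ = 13 + 1.5·21 = 44.5; r = 45.5 − 44.5 = 1
x=23: ŷ = 13 + 1.5·23 = 47.5; r = 46.5 − 47.5 = -1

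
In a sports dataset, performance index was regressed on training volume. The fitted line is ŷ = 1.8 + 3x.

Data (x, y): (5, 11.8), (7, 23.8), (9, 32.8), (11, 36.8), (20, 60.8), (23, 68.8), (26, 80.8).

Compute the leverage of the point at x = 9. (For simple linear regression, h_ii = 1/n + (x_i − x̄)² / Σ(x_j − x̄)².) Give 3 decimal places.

x̄ = (5 + 7 + 9 + 11 + 20 + 23 + 26)/7 = 14.4286
Σ(x − x̄)² = 88.898 + 55.1837 + 29.4694 + 11.7551 + 31.0408 + 73.4694 + 133.898 = 423.714
h = 1/7 + (-5.42857)²/423.714 = 0.142857 + 0.0695501 = 0.212

h = 0.212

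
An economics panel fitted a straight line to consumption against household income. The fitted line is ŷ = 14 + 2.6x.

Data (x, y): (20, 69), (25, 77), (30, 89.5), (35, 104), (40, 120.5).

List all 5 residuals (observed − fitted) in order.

3, -2, -2.5, -1, 2.5

x=20: ŷ = 14 + 2.6·20 = 66; r = 69 − 66 = 3
x=25: ŷ = 14 + 2.6·25 = 79; r = 77 − 79 = -2
x=30: ŷ = 14 + 2.6·30 = 92; r = 89.5 − 92 = -2.5
x=35: ŷ = 14 + 2.6·35 = 105; r = 104 − 105 = -1
x=40: ŷ = 14 + 2.6·40 = 118; r = 120.5 − 118 = 2.5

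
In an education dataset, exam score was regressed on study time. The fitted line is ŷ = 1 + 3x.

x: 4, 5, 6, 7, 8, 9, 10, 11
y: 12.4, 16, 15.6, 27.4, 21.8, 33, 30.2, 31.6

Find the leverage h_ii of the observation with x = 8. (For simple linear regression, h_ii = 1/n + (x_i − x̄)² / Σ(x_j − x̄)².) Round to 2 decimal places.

x̄ = (4 + 5 + 6 + 7 + 8 + 9 + 10 + 11)/8 = 7.5
Σ(x − x̄)² = 12.25 + 6.25 + 2.25 + 0.25 + 0.25 + 2.25 + 6.25 + 12.25 = 42
h = 1/8 + (0.5)²/42 = 0.125 + 0.00595238 = 0.13

h = 0.13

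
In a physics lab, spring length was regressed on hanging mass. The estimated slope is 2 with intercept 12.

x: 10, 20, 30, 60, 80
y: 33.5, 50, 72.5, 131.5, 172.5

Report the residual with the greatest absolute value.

x=10: ŷ = 12 + 2·10 = 32; e = 33.5 − 32 = 1.5
x=20: ŷ = 12 + 2·20 = 52; e = 50 − 52 = -2
x=30: ŷ = 12 + 2·30 = 72; e = 72.5 − 72 = 0.5
x=60: ŷ = 12 + 2·60 = 132; e = 131.5 − 132 = -0.5
x=80: ŷ = 12 + 2·80 = 172; e = 172.5 − 172 = 0.5
Largest |e| is 2 at x = 20, residual -2.

e = -2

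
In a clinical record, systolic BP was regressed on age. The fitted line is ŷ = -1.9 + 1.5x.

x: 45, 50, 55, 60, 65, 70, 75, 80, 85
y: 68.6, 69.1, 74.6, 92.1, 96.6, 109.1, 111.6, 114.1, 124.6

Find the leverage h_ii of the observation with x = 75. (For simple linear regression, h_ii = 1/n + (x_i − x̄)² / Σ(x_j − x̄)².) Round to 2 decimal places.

h = 0.18

x̄ = (45 + 50 + 55 + 60 + 65 + 70 + 75 + 80 + 85)/9 = 65
Σ(x − x̄)² = 400 + 225 + 100 + 25 + 0 + 25 + 100 + 225 + 400 = 1500
h = 1/9 + (10)²/1500 = 0.111111 + 0.0666667 = 0.18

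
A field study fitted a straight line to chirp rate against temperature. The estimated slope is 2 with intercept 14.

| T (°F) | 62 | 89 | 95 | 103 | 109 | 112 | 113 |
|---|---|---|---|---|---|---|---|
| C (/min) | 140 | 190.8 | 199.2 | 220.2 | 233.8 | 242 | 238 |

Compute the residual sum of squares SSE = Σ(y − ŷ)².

SSE = 51.76

T=62: Ĉ = 14 + 2·62 = 138; e = 140 − 138 = 2
T=89: Ĉ = 14 + 2·89 = 192; e = 190.8 − 192 = -1.2
T=95: Ĉ = 14 + 2·95 = 204; e = 199.2 − 204 = -4.8
T=103: Ĉ = 14 + 2·103 = 220; e = 220.2 − 220 = 0.2
T=109: Ĉ = 14 + 2·109 = 232; e = 233.8 − 232 = 1.8
T=112: Ĉ = 14 + 2·112 = 238; e = 242 − 238 = 4
T=113: Ĉ = 14 + 2·113 = 240; e = 238 − 240 = -2
SSE = 4 + 1.44 + 23.04 + 0.04 + 3.24 + 16 + 4 = 51.76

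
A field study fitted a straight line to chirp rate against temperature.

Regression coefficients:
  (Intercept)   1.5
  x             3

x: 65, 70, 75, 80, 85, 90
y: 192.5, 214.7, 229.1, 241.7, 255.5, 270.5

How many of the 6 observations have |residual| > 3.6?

x=65: ŷ = 1.5 + 3·65 = 196.5; r = 192.5 − 196.5 = -4
x=70: ŷ = 1.5 + 3·70 = 211.5; r = 214.7 − 211.5 = 3.2
x=75: ŷ = 1.5 + 3·75 = 226.5; r = 229.1 − 226.5 = 2.6
x=80: ŷ = 1.5 + 3·80 = 241.5; r = 241.7 − 241.5 = 0.2
x=85: ŷ = 1.5 + 3·85 = 256.5; r = 255.5 − 256.5 = -1
x=90: ŷ = 1.5 + 3·90 = 271.5; r = 270.5 − 271.5 = -1
|r| > 3.6: x=65 (|r|=4) → 1

1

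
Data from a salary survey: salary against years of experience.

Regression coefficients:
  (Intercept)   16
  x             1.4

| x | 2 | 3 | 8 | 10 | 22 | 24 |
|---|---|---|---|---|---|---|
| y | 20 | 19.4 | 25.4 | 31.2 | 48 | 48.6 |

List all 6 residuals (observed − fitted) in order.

1.2, -0.8, -1.8, 1.2, 1.2, -1

x=2: ŷ = 16 + 1.4·2 = 18.8; e = 20 − 18.8 = 1.2
x=3: ŷ = 16 + 1.4·3 = 20.2; e = 19.4 − 20.2 = -0.8
x=8: ŷ = 16 + 1.4·8 = 27.2; e = 25.4 − 27.2 = -1.8
x=10: ŷ = 16 + 1.4·10 = 30; e = 31.2 − 30 = 1.2
x=22: ŷ = 16 + 1.4·22 = 46.8; e = 48 − 46.8 = 1.2
x=24: ŷ = 16 + 1.4·24 = 49.6; e = 48.6 − 49.6 = -1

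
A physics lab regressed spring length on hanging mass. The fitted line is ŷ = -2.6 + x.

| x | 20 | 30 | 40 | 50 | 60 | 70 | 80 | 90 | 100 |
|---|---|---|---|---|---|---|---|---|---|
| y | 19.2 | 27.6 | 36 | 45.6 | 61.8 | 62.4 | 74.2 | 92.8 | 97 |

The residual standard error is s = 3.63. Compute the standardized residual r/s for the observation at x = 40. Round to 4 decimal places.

ŷ = -2.6 + 40 = 37.4
r = 36 − 37.4 = -1.4
r/s = -1.4 / 3.63 = -0.3857

-0.3857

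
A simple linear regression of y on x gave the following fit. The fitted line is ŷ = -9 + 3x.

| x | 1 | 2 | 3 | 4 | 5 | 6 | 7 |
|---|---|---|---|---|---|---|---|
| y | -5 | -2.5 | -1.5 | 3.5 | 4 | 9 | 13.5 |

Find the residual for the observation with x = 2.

e = 0.5

ŷ = -9 + 3·2 = -3
e = -2.5 − (-3) = 0.5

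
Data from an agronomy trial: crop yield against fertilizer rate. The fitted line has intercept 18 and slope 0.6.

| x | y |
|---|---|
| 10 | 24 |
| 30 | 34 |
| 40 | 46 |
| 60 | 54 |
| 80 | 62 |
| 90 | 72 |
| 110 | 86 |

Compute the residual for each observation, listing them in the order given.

0, -2, 4, 0, -4, 0, 2

x=10: ŷ = 18 + 0.6·10 = 24; r = 24 − 24 = 0
x=30: ŷ = 18 + 0.6·30 = 36; r = 34 − 36 = -2
x=40: ŷ = 18 + 0.6·40 = 42; r = 46 − 42 = 4
x=60: ŷ = 18 + 0.6·60 = 54; r = 54 − 54 = 0
x=80: ŷ = 18 + 0.6·80 = 66; r = 62 − 66 = -4
x=90: ŷ = 18 + 0.6·90 = 72; r = 72 − 72 = 0
x=110: ŷ = 18 + 0.6·110 = 84; r = 86 − 84 = 2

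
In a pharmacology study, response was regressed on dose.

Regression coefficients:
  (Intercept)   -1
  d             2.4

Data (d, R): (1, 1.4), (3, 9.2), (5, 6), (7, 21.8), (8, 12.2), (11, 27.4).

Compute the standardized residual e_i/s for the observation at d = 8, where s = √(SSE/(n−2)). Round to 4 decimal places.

-1.1442

d=1: R̂ = -1 + 2.4·1 = 1.4; e = 1.4 − 1.4 = 0
d=3: R̂ = -1 + 2.4·3 = 6.2; e = 9.2 − 6.2 = 3
d=5: R̂ = -1 + 2.4·5 = 11; e = 6 − 11 = -5
d=7: R̂ = -1 + 2.4·7 = 15.8; e = 21.8 − 15.8 = 6
d=8: R̂ = -1 + 2.4·8 = 18.2; e = 12.2 − 18.2 = -6
d=11: R̂ = -1 + 2.4·11 = 25.4; e = 27.4 − 25.4 = 2
SSE = 0 + 9 + 25 + 36 + 36 + 4 = 110
s = √(110/4) = 5.24404
e/s = -6 / 5.24404 = -1.1442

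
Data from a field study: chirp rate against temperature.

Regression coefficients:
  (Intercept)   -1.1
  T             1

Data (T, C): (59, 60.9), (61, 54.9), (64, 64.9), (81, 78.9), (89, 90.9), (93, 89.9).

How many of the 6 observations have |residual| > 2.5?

T=59: ŷ = -1.1 + 59 = 57.9; r = 60.9 − 57.9 = 3
T=61: ŷ = -1.1 + 61 = 59.9; r = 54.9 − 59.9 = -5
T=64: ŷ = -1.1 + 64 = 62.9; r = 64.9 − 62.9 = 2
T=81: ŷ = -1.1 + 81 = 79.9; r = 78.9 − 79.9 = -1
T=89: ŷ = -1.1 + 89 = 87.9; r = 90.9 − 87.9 = 3
T=93: ŷ = -1.1 + 93 = 91.9; r = 89.9 − 91.9 = -2
|r| > 2.5: T=59 (|r|=3), T=61 (|r|=5), T=89 (|r|=3) → 3

3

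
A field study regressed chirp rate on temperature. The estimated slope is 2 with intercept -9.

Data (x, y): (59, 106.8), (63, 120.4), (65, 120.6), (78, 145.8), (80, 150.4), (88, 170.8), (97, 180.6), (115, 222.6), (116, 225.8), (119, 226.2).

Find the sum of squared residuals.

x=59: ŷ = -9 + 2·59 = 109; r = 106.8 − 109 = -2.2
x=63: ŷ = -9 + 2·63 = 117; r = 120.4 − 117 = 3.4
x=65: ŷ = -9 + 2·65 = 121; r = 120.6 − 121 = -0.4
x=78: ŷ = -9 + 2·78 = 147; r = 145.8 − 147 = -1.2
x=80: ŷ = -9 + 2·80 = 151; r = 150.4 − 151 = -0.6
x=88: ŷ = -9 + 2·88 = 167; r = 170.8 − 167 = 3.8
x=97: ŷ = -9 + 2·97 = 185; r = 180.6 − 185 = -4.4
x=115: ŷ = -9 + 2·115 = 221; r = 222.6 − 221 = 1.6
x=116: ŷ = -9 + 2·116 = 223; r = 225.8 − 223 = 2.8
x=119: ŷ = -9 + 2·119 = 229; r = 226.2 − 229 = -2.8
SSE = 4.84 + 11.56 + 0.16 + 1.44 + 0.36 + 14.44 + 19.36 + 2.56 + 7.84 + 7.84 = 70.4

SSE = 70.4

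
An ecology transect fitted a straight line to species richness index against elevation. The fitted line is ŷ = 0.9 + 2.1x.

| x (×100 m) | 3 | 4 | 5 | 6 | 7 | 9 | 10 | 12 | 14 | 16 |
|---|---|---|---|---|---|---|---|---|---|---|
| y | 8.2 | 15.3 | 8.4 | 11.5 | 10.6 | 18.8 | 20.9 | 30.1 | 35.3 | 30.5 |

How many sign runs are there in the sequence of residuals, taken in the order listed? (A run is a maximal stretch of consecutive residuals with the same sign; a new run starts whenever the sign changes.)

4 runs

x=3: ŷ = 0.9 + 2.1·3 = 7.2; e = 8.2 − 7.2 = 1
x=4: ŷ = 0.9 + 2.1·4 = 9.3; e = 15.3 − 9.3 = 6
x=5: ŷ = 0.9 + 2.1·5 = 11.4; e = 8.4 − 11.4 = -3
x=6: ŷ = 0.9 + 2.1·6 = 13.5; e = 11.5 − 13.5 = -2
x=7: ŷ = 0.9 + 2.1·7 = 15.6; e = 10.6 − 15.6 = -5
x=9: ŷ = 0.9 + 2.1·9 = 19.8; e = 18.8 − 19.8 = -1
x=10: ŷ = 0.9 + 2.1·10 = 21.9; e = 20.9 − 21.9 = -1
x=12: ŷ = 0.9 + 2.1·12 = 26.1; e = 30.1 − 26.1 = 4
x=14: ŷ = 0.9 + 2.1·14 = 30.3; e = 35.3 − 30.3 = 5
x=16: ŷ = 0.9 + 2.1·16 = 34.5; e = 30.5 − 34.5 = -4
Signs: + + − − − − − + + −
Runs: +×2, −×5, +×2, −×1 → 4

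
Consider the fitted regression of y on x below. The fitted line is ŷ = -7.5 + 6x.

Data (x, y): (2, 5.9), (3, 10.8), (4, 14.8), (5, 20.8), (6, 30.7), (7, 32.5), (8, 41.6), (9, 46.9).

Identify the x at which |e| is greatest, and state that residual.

x = 6, e = 2.2

x=2: ŷ = -7.5 + 6·2 = 4.5; e = 5.9 − 4.5 = 1.4
x=3: ŷ = -7.5 + 6·3 = 10.5; e = 10.8 − 10.5 = 0.3
x=4: ŷ = -7.5 + 6·4 = 16.5; e = 14.8 − 16.5 = -1.7
x=5: ŷ = -7.5 + 6·5 = 22.5; e = 20.8 − 22.5 = -1.7
x=6: ŷ = -7.5 + 6·6 = 28.5; e = 30.7 − 28.5 = 2.2
x=7: ŷ = -7.5 + 6·7 = 34.5; e = 32.5 − 34.5 = -2
x=8: ŷ = -7.5 + 6·8 = 40.5; e = 41.6 − 40.5 = 1.1
x=9: ŷ = -7.5 + 6·9 = 46.5; e = 46.9 − 46.5 = 0.4
Largest |e| is 2.2 at x = 6, residual 2.2.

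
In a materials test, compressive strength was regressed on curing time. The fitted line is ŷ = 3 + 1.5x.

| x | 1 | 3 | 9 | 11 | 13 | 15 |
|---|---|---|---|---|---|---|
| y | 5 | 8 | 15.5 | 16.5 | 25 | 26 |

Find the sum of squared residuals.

SSE = 17

x=1: ŷ = 3 + 1.5·1 = 4.5; r = 5 − 4.5 = 0.5
x=3: ŷ = 3 + 1.5·3 = 7.5; r = 8 − 7.5 = 0.5
x=9: ŷ = 3 + 1.5·9 = 16.5; r = 15.5 − 16.5 = -1
x=11: ŷ = 3 + 1.5·11 = 19.5; r = 16.5 − 19.5 = -3
x=13: ŷ = 3 + 1.5·13 = 22.5; r = 25 − 22.5 = 2.5
x=15: ŷ = 3 + 1.5·15 = 25.5; r = 26 − 25.5 = 0.5
SSE = 0.25 + 0.25 + 1 + 9 + 6.25 + 0.25 = 17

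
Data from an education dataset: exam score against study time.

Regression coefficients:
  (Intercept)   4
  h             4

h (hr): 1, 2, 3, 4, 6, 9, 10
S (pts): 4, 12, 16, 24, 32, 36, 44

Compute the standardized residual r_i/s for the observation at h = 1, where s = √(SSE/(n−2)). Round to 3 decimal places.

-1.118

h=1: Ŝ = 4 + 4·1 = 8; r = 4 − 8 = -4
h=2: Ŝ = 4 + 4·2 = 12; r = 12 − 12 = 0
h=3: Ŝ = 4 + 4·3 = 16; r = 16 − 16 = 0
h=4: Ŝ = 4 + 4·4 = 20; r = 24 − 20 = 4
h=6: Ŝ = 4 + 4·6 = 28; r = 32 − 28 = 4
h=9: Ŝ = 4 + 4·9 = 40; r = 36 − 40 = -4
h=10: Ŝ = 4 + 4·10 = 44; r = 44 − 44 = 0
SSE = 16 + 0 + 0 + 16 + 16 + 16 + 0 = 64
s = √(64/5) = 3.57771
r/s = -4 / 3.57771 = -1.118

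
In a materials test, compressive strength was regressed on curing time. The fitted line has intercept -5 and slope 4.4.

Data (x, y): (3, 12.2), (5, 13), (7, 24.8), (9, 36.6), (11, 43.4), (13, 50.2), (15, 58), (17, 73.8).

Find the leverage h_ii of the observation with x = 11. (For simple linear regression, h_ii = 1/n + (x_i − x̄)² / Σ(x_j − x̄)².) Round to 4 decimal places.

x̄ = (3 + 5 + 7 + 9 + 11 + 13 + 15 + 17)/8 = 10
Σ(x − x̄)² = 49 + 25 + 9 + 1 + 1 + 9 + 25 + 49 = 168
h = 1/8 + (1)²/168 = 0.125 + 0.00595238 = 0.1310

h = 0.1310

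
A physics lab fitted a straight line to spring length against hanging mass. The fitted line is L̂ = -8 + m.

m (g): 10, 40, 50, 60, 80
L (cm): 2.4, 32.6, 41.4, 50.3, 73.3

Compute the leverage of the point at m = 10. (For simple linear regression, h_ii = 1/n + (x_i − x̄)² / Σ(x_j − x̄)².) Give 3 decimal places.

m̄ = (10 + 40 + 50 + 60 + 80)/5 = 48
Σ(m − m̄)² = 1444 + 64 + 4 + 144 + 1024 = 2680
h = 1/5 + (-38)²/2680 = 0.2 + 0.538806 = 0.739

h = 0.739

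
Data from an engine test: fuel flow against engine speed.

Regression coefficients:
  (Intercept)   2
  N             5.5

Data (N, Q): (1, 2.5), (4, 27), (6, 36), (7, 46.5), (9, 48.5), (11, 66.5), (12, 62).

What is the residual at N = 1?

e = -5

Q̂ = 2 + 5.5·1 = 7.5
e = 2.5 − 7.5 = -5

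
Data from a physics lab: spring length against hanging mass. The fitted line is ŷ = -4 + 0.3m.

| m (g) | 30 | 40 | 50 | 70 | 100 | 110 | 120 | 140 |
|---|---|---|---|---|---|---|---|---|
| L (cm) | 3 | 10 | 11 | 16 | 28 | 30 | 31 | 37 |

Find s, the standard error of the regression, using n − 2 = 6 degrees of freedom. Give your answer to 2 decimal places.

s = 1.63

m=30: ŷ = -4 + 0.3·30 = 5; r = 3 − 5 = -2
m=40: ŷ = -4 + 0.3·40 = 8; r = 10 − 8 = 2
m=50: ŷ = -4 + 0.3·50 = 11; r = 11 − 11 = 0
m=70: ŷ = -4 + 0.3·70 = 17; r = 16 − 17 = -1
m=100: ŷ = -4 + 0.3·100 = 26; r = 28 − 26 = 2
m=110: ŷ = -4 + 0.3·110 = 29; r = 30 − 29 = 1
m=120: ŷ = -4 + 0.3·120 = 32; r = 31 − 32 = -1
m=140: ŷ = -4 + 0.3·140 = 38; r = 37 − 38 = -1
SSE = 4 + 4 + 0 + 1 + 4 + 1 + 1 + 1 = 16
s = √(16/6) = √2.66667 ≈ 1.63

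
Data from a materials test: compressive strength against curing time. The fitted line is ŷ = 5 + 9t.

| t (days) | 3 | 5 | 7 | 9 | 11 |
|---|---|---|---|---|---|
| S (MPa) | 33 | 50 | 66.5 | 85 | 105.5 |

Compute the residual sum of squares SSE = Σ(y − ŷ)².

t=3: ŷ = 5 + 9·3 = 32; e = 33 − 32 = 1
t=5: ŷ = 5 + 9·5 = 50; e = 50 − 50 = 0
t=7: ŷ = 5 + 9·7 = 68; e = 66.5 − 68 = -1.5
t=9: ŷ = 5 + 9·9 = 86; e = 85 − 86 = -1
t=11: ŷ = 5 + 9·11 = 104; e = 105.5 − 104 = 1.5
SSE = 1 + 0 + 2.25 + 1 + 2.25 = 6.5

SSE = 6.5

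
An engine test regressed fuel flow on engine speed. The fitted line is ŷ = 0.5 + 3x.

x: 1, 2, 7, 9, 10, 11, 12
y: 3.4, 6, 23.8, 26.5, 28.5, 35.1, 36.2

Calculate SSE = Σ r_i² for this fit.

SSE = 13.2

x=1: ŷ = 0.5 + 3·1 = 3.5; r = 3.4 − 3.5 = -0.1
x=2: ŷ = 0.5 + 3·2 = 6.5; r = 6 − 6.5 = -0.5
x=7: ŷ = 0.5 + 3·7 = 21.5; r = 23.8 − 21.5 = 2.3
x=9: ŷ = 0.5 + 3·9 = 27.5; r = 26.5 − 27.5 = -1
x=10: ŷ = 0.5 + 3·10 = 30.5; r = 28.5 − 30.5 = -2
x=11: ŷ = 0.5 + 3·11 = 33.5; r = 35.1 − 33.5 = 1.6
x=12: ŷ = 0.5 + 3·12 = 36.5; r = 36.2 − 36.5 = -0.3
SSE = 0.01 + 0.25 + 5.29 + 1 + 4 + 2.56 + 0.09 = 13.2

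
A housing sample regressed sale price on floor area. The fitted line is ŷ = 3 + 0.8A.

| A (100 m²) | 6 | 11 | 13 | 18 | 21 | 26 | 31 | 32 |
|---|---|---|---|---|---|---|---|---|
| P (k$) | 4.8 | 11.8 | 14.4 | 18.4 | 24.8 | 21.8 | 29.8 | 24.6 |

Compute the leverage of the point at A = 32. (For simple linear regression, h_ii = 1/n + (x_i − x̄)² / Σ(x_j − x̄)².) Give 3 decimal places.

h = 0.363

Ā = (6 + 11 + 13 + 18 + 21 + 26 + 31 + 32)/8 = 19.75
Σ(A − Ā)² = 189.062 + 76.5625 + 45.5625 + 3.0625 + 1.5625 + 39.0625 + 126.562 + 150.062 = 631.5
h = 1/8 + (12.25)²/631.5 = 0.125 + 0.237629 = 0.363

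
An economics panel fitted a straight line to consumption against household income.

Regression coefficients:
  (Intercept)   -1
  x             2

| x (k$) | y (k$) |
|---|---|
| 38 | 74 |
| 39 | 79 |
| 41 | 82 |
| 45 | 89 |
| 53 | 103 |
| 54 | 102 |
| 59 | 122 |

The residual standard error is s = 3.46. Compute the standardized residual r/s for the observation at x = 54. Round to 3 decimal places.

-1.445

ŷ = -1 + 2·54 = 107
r = 102 − 107 = -5
r/s = -5 / 3.46 = -1.445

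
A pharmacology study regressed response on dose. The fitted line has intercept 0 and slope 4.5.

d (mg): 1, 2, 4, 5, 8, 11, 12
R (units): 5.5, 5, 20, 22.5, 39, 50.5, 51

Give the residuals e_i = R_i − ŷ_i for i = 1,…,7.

1, -4, 2, 0, 3, 1, -3

d=1: ŷ = 4.5·1 = 4.5; e = 5.5 − 4.5 = 1
d=2: ŷ = 4.5·2 = 9; e = 5 − 9 = -4
d=4: ŷ = 4.5·4 = 18; e = 20 − 18 = 2
d=5: ŷ = 4.5·5 = 22.5; e = 22.5 − 22.5 = 0
d=8: ŷ = 4.5·8 = 36; e = 39 − 36 = 3
d=11: ŷ = 4.5·11 = 49.5; e = 50.5 − 49.5 = 1
d=12: ŷ = 4.5·12 = 54; e = 51 − 54 = -3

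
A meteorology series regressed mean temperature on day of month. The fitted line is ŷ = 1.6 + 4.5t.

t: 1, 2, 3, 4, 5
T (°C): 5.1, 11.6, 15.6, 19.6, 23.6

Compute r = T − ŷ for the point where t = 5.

ŷ = 1.6 + 4.5·5 = 24.1
r = 23.6 − 24.1 = -0.5

r = -0.5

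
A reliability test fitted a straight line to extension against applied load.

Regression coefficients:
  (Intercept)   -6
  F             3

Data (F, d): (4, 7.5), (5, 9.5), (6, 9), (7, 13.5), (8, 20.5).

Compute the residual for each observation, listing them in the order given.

F=4: d̂ = -6 + 3·4 = 6; r = 7.5 − 6 = 1.5
F=5: d̂ = -6 + 3·5 = 9; r = 9.5 − 9 = 0.5
F=6: d̂ = -6 + 3·6 = 12; r = 9 − 12 = -3
F=7: d̂ = -6 + 3·7 = 15; r = 13.5 − 15 = -1.5
F=8: d̂ = -6 + 3·8 = 18; r = 20.5 − 18 = 2.5

1.5, 0.5, -3, -1.5, 2.5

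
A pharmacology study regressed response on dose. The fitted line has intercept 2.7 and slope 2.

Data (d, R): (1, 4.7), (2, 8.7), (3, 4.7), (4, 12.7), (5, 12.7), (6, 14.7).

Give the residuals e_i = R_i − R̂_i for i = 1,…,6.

d=1: R̂ = 2.7 + 2·1 = 4.7; e = 4.7 − 4.7 = 0
d=2: R̂ = 2.7 + 2·2 = 6.7; e = 8.7 − 6.7 = 2
d=3: R̂ = 2.7 + 2·3 = 8.7; e = 4.7 − 8.7 = -4
d=4: R̂ = 2.7 + 2·4 = 10.7; e = 12.7 − 10.7 = 2
d=5: R̂ = 2.7 + 2·5 = 12.7; e = 12.7 − 12.7 = 0
d=6: R̂ = 2.7 + 2·6 = 14.7; e = 14.7 − 14.7 = 0

0, 2, -4, 2, 0, 0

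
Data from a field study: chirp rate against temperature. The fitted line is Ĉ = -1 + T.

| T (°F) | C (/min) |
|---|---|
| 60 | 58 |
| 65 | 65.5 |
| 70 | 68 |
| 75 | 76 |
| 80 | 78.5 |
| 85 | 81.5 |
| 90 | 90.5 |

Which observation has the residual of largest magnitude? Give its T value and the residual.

T = 85, r = -2.5

T=60: Ĉ = -1 + 60 = 59; r = 58 − 59 = -1
T=65: Ĉ = -1 + 65 = 64; r = 65.5 − 64 = 1.5
T=70: Ĉ = -1 + 70 = 69; r = 68 − 69 = -1
T=75: Ĉ = -1 + 75 = 74; r = 76 − 74 = 2
T=80: Ĉ = -1 + 80 = 79; r = 78.5 − 79 = -0.5
T=85: Ĉ = -1 + 85 = 84; r = 81.5 − 84 = -2.5
T=90: Ĉ = -1 + 90 = 89; r = 90.5 − 89 = 1.5
Largest |r| is 2.5 at T = 85, residual -2.5.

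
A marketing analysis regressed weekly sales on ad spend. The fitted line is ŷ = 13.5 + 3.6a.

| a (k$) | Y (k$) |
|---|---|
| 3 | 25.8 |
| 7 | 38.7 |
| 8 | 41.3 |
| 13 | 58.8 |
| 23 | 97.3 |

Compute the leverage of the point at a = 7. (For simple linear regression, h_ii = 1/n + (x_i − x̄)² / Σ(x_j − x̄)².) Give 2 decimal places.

ā = (3 + 7 + 8 + 13 + 23)/5 = 10.8
Σ(a − ā)² = 60.84 + 14.44 + 7.84 + 4.84 + 148.84 = 236.8
h = 1/5 + (-3.8)²/236.8 = 0.2 + 0.0609797 = 0.26

h = 0.26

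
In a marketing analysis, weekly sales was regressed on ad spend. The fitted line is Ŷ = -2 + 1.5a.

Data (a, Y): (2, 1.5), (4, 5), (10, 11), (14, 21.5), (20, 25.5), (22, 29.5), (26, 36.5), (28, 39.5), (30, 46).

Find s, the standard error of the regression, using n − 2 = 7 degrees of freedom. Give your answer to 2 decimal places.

s = 2.05

a=2: Ŷ = -2 + 1.5·2 = 1; r = 1.5 − 1 = 0.5
a=4: Ŷ = -2 + 1.5·4 = 4; r = 5 − 4 = 1
a=10: Ŷ = -2 + 1.5·10 = 13; r = 11 − 13 = -2
a=14: Ŷ = -2 + 1.5·14 = 19; r = 21.5 − 19 = 2.5
a=20: Ŷ = -2 + 1.5·20 = 28; r = 25.5 − 28 = -2.5
a=22: Ŷ = -2 + 1.5·22 = 31; r = 29.5 − 31 = -1.5
a=26: Ŷ = -2 + 1.5·26 = 37; r = 36.5 − 37 = -0.5
a=28: Ŷ = -2 + 1.5·28 = 40; r = 39.5 − 40 = -0.5
a=30: Ŷ = -2 + 1.5·30 = 43; r = 46 − 43 = 3
SSE = 0.25 + 1 + 4 + 6.25 + 6.25 + 2.25 + 0.25 + 0.25 + 9 = 29.5
s = √(29.5/7) = √4.21429 ≈ 2.05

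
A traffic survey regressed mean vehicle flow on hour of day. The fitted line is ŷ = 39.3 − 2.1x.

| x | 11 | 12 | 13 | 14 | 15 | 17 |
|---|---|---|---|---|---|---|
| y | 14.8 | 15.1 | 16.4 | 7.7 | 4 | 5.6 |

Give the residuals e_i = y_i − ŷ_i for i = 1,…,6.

x=11: ŷ = 39.3 − 2.1·11 = 16.2; e = 14.8 − 16.2 = -1.4
x=12: ŷ = 39.3 − 2.1·12 = 14.1; e = 15.1 − 14.1 = 1
x=13: ŷ = 39.3 − 2.1·13 = 12; e = 16.4 − 12 = 4.4
x=14: ŷ = 39.3 − 2.1·14 = 9.9; e = 7.7 − 9.9 = -2.2
x=15: ŷ = 39.3 − 2.1·15 = 7.8; e = 4 − 7.8 = -3.8
x=17: ŷ = 39.3 − 2.1·17 = 3.6; e = 5.6 − 3.6 = 2

-1.4, 1, 4.4, -2.2, -3.8, 2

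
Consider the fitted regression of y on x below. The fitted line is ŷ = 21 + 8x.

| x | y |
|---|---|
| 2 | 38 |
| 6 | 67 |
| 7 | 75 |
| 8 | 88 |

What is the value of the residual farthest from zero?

x=2: ŷ = 21 + 8·2 = 37; r = 38 − 37 = 1
x=6: ŷ = 21 + 8·6 = 69; r = 67 − 69 = -2
x=7: ŷ = 21 + 8·7 = 77; r = 75 − 77 = -2
x=8: ŷ = 21 + 8·8 = 85; r = 88 − 85 = 3
Largest |r| is 3 at x = 8, residual 3.

r = 3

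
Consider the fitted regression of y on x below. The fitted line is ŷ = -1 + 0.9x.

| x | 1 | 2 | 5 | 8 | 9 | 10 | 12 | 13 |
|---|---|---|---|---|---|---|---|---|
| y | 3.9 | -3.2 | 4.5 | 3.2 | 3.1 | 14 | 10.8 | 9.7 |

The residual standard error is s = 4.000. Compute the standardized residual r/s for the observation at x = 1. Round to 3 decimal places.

ŷ = -1 + 0.9·1 = -0.1
r = 3.9 − (-0.1) = 4
r/s = 4 / 4.000 = 1.000

1.000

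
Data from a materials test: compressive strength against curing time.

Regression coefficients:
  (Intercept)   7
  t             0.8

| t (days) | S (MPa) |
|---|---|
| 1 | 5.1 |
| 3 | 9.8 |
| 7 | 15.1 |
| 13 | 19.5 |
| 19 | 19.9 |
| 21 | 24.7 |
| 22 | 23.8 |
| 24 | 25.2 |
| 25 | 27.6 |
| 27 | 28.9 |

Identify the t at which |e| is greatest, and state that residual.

t = 1, e = -2.7

t=1: ŷ = 7 + 0.8·1 = 7.8; e = 5.1 − 7.8 = -2.7
t=3: ŷ = 7 + 0.8·3 = 9.4; e = 9.8 − 9.4 = 0.4
t=7: ŷ = 7 + 0.8·7 = 12.6; e = 15.1 − 12.6 = 2.5
t=13: ŷ = 7 + 0.8·13 = 17.4; e = 19.5 − 17.4 = 2.1
t=19: ŷ = 7 + 0.8·19 = 22.2; e = 19.9 − 22.2 = -2.3
t=21: ŷ = 7 + 0.8·21 = 23.8; e = 24.7 − 23.8 = 0.9
t=22: ŷ = 7 + 0.8·22 = 24.6; e = 23.8 − 24.6 = -0.8
t=24: ŷ = 7 + 0.8·24 = 26.2; e = 25.2 − 26.2 = -1
t=25: ŷ = 7 + 0.8·25 = 27; e = 27.6 − 27 = 0.6
t=27: ŷ = 7 + 0.8·27 = 28.6; e = 28.9 − 28.6 = 0.3
Largest |e| is 2.7 at t = 1, residual -2.7.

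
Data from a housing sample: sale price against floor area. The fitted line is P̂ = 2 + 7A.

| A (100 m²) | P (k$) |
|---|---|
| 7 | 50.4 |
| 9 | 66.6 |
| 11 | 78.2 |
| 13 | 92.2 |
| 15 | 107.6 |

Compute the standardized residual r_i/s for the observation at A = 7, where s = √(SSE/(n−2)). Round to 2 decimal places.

-0.49

A=7: P̂ = 2 + 7·7 = 51; r = 50.4 − 51 = -0.6
A=9: P̂ = 2 + 7·9 = 65; r = 66.6 − 65 = 1.6
A=11: P̂ = 2 + 7·11 = 79; r = 78.2 − 79 = -0.8
A=13: P̂ = 2 + 7·13 = 93; r = 92.2 − 93 = -0.8
A=15: P̂ = 2 + 7·15 = 107; r = 107.6 − 107 = 0.6
SSE = 0.36 + 2.56 + 0.64 + 0.64 + 0.36 = 4.56
s = √(4.56/3) = 1.23288
r/s = -0.6 / 1.23288 = -0.49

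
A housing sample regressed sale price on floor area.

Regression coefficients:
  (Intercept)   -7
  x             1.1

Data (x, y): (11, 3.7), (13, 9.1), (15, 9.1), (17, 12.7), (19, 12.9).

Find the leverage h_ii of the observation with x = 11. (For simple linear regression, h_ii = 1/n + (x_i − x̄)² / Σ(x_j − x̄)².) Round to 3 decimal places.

x̄ = (11 + 13 + 15 + 17 + 19)/5 = 15
Σ(x − x̄)² = 16 + 4 + 0 + 4 + 16 = 40
h = 1/5 + (-4)²/40 = 0.2 + 0.4 = 0.600

h = 0.600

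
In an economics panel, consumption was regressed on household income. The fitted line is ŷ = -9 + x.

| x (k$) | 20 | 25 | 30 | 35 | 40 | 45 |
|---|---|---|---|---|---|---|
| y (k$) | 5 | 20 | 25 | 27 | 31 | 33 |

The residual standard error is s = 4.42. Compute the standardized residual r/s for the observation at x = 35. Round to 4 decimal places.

0.2262

ŷ = -9 + 35 = 26
r = 27 − 26 = 1
r/s = 1 / 4.42 = 0.2262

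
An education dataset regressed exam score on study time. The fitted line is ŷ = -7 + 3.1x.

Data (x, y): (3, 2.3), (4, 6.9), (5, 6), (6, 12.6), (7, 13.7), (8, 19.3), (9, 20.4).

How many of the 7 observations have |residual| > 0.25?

6

x=3: ŷ = -7 + 3.1·3 = 2.3; r = 2.3 − 2.3 = 0
x=4: ŷ = -7 + 3.1·4 = 5.4; r = 6.9 − 5.4 = 1.5
x=5: ŷ = -7 + 3.1·5 = 8.5; r = 6 − 8.5 = -2.5
x=6: ŷ = -7 + 3.1·6 = 11.6; r = 12.6 − 11.6 = 1
x=7: ŷ = -7 + 3.1·7 = 14.7; r = 13.7 − 14.7 = -1
x=8: ŷ = -7 + 3.1·8 = 17.8; r = 19.3 − 17.8 = 1.5
x=9: ŷ = -7 + 3.1·9 = 20.9; r = 20.4 − 20.9 = -0.5
|r| > 0.25: x=4 (|r|=1.5), x=5 (|r|=2.5), x=6 (|r|=1), x=7 (|r|=1), x=8 (|r|=1.5), x=9 (|r|=0.5) → 6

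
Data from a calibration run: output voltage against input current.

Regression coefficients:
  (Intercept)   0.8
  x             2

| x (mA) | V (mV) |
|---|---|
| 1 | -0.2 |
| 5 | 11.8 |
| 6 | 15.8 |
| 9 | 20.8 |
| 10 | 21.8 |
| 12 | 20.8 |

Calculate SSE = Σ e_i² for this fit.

SSE = 40

x=1: ŷ = 0.8 + 2·1 = 2.8; e = -0.2 − 2.8 = -3
x=5: ŷ = 0.8 + 2·5 = 10.8; e = 11.8 − 10.8 = 1
x=6: ŷ = 0.8 + 2·6 = 12.8; e = 15.8 − 12.8 = 3
x=9: ŷ = 0.8 + 2·9 = 18.8; e = 20.8 − 18.8 = 2
x=10: ŷ = 0.8 + 2·10 = 20.8; e = 21.8 − 20.8 = 1
x=12: ŷ = 0.8 + 2·12 = 24.8; e = 20.8 − 24.8 = -4
SSE = 9 + 1 + 9 + 4 + 1 + 16 = 40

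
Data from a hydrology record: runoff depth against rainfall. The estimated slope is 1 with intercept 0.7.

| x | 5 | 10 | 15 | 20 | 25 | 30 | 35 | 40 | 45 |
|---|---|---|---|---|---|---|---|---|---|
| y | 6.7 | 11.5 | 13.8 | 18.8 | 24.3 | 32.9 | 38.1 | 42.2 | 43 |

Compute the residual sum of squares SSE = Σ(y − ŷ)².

x=5: ŷ = 0.7 + 5 = 5.7; r = 6.7 − 5.7 = 1
x=10: ŷ = 0.7 + 10 = 10.7; r = 11.5 − 10.7 = 0.8
x=15: ŷ = 0.7 + 15 = 15.7; r = 13.8 − 15.7 = -1.9
x=20: ŷ = 0.7 + 20 = 20.7; r = 18.8 − 20.7 = -1.9
x=25: ŷ = 0.7 + 25 = 25.7; r = 24.3 − 25.7 = -1.4
x=30: ŷ = 0.7 + 30 = 30.7; r = 32.9 − 30.7 = 2.2
x=35: ŷ = 0.7 + 35 = 35.7; r = 38.1 − 35.7 = 2.4
x=40: ŷ = 0.7 + 40 = 40.7; r = 42.2 − 40.7 = 1.5
x=45: ŷ = 0.7 + 45 = 45.7; r = 43 − 45.7 = -2.7
SSE = 1 + 0.64 + 3.61 + 3.61 + 1.96 + 4.84 + 5.76 + 2.25 + 7.29 = 30.96

SSE = 30.96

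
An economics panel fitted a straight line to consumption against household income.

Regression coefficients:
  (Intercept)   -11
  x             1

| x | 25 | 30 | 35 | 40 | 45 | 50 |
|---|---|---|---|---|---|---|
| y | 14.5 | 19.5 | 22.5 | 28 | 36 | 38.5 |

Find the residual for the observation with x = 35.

r = -1.5

ŷ = -11 + 35 = 24
r = 22.5 − 24 = -1.5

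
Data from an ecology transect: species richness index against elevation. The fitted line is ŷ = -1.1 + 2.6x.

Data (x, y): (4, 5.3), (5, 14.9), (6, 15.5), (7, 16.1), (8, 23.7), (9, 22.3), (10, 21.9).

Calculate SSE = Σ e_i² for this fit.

SSE = 52

x=4: ŷ = -1.1 + 2.6·4 = 9.3; e = 5.3 − 9.3 = -4
x=5: ŷ = -1.1 + 2.6·5 = 11.9; e = 14.9 − 11.9 = 3
x=6: ŷ = -1.1 + 2.6·6 = 14.5; e = 15.5 − 14.5 = 1
x=7: ŷ = -1.1 + 2.6·7 = 17.1; e = 16.1 − 17.1 = -1
x=8: ŷ = -1.1 + 2.6·8 = 19.7; e = 23.7 − 19.7 = 4
x=9: ŷ = -1.1 + 2.6·9 = 22.3; e = 22.3 − 22.3 = 0
x=10: ŷ = -1.1 + 2.6·10 = 24.9; e = 21.9 − 24.9 = -3
SSE = 16 + 9 + 1 + 1 + 16 + 0 + 9 = 52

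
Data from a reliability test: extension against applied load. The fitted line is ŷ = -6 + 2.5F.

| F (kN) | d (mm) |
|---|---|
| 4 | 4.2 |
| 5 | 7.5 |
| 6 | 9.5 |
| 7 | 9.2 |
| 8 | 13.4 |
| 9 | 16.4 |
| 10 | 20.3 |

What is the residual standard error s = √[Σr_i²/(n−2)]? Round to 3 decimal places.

F=4: ŷ = -6 + 2.5·4 = 4; r = 4.2 − 4 = 0.2
F=5: ŷ = -6 + 2.5·5 = 6.5; r = 7.5 − 6.5 = 1
F=6: ŷ = -6 + 2.5·6 = 9; r = 9.5 − 9 = 0.5
F=7: ŷ = -6 + 2.5·7 = 11.5; r = 9.2 − 11.5 = -2.3
F=8: ŷ = -6 + 2.5·8 = 14; r = 13.4 − 14 = -0.6
F=9: ŷ = -6 + 2.5·9 = 16.5; r = 16.4 − 16.5 = -0.1
F=10: ŷ = -6 + 2.5·10 = 19; r = 20.3 − 19 = 1.3
SSE = 0.04 + 1 + 0.25 + 5.29 + 0.36 + 0.01 + 1.69 = 8.64
s = √(8.64/5) = √1.728 ≈ 1.315

s = 1.315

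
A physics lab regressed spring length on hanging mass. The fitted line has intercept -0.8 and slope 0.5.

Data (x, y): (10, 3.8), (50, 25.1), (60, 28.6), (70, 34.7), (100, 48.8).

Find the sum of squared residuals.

SSE = 1.74

x=10: ŷ = -0.8 + 0.5·10 = 4.2; r = 3.8 − 4.2 = -0.4
x=50: ŷ = -0.8 + 0.5·50 = 24.2; r = 25.1 − 24.2 = 0.9
x=60: ŷ = -0.8 + 0.5·60 = 29.2; r = 28.6 − 29.2 = -0.6
x=70: ŷ = -0.8 + 0.5·70 = 34.2; r = 34.7 − 34.2 = 0.5
x=100: ŷ = -0.8 + 0.5·100 = 49.2; r = 48.8 − 49.2 = -0.4
SSE = 0.16 + 0.81 + 0.36 + 0.25 + 0.16 = 1.74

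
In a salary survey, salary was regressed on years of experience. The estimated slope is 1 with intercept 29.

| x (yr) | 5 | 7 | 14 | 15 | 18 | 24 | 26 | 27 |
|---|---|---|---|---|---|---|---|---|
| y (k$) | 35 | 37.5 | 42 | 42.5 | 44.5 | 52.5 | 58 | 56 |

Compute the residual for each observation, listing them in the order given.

x=5: ŷ = 29 + 5 = 34; e = 35 − 34 = 1
x=7: ŷ = 29 + 7 = 36; e = 37.5 − 36 = 1.5
x=14: ŷ = 29 + 14 = 43; e = 42 − 43 = -1
x=15: ŷ = 29 + 15 = 44; e = 42.5 − 44 = -1.5
x=18: ŷ = 29 + 18 = 47; e = 44.5 − 47 = -2.5
x=24: ŷ = 29 + 24 = 53; e = 52.5 − 53 = -0.5
x=26: ŷ = 29 + 26 = 55; e = 58 − 55 = 3
x=27: ŷ = 29 + 27 = 56; e = 56 − 56 = 0

1, 1.5, -1, -1.5, -2.5, -0.5, 3, 0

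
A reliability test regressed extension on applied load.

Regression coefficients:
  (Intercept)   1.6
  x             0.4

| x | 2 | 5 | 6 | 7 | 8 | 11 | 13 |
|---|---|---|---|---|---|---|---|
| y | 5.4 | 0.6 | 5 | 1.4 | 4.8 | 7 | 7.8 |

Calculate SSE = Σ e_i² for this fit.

x=2: ŷ = 1.6 + 0.4·2 = 2.4; e = 5.4 − 2.4 = 3
x=5: ŷ = 1.6 + 0.4·5 = 3.6; e = 0.6 − 3.6 = -3
x=6: ŷ = 1.6 + 0.4·6 = 4; e = 5 − 4 = 1
x=7: ŷ = 1.6 + 0.4·7 = 4.4; e = 1.4 − 4.4 = -3
x=8: ŷ = 1.6 + 0.4·8 = 4.8; e = 4.8 − 4.8 = 0
x=11: ŷ = 1.6 + 0.4·11 = 6; e = 7 − 6 = 1
x=13: ŷ = 1.6 + 0.4·13 = 6.8; e = 7.8 − 6.8 = 1
SSE = 9 + 9 + 1 + 9 + 0 + 1 + 1 = 30

SSE = 30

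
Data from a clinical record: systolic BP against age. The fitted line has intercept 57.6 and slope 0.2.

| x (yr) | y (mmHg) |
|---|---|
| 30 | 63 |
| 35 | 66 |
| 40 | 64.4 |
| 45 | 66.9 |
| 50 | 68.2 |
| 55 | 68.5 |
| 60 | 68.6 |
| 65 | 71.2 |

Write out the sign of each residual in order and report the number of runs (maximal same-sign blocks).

x=30: ŷ = 57.6 + 0.2·30 = 63.6; e = 63 − 63.6 = -0.6
x=35: ŷ = 57.6 + 0.2·35 = 64.6; e = 66 − 64.6 = 1.4
x=40: ŷ = 57.6 + 0.2·40 = 65.6; e = 64.4 − 65.6 = -1.2
x=45: ŷ = 57.6 + 0.2·45 = 66.6; e = 66.9 − 66.6 = 0.3
x=50: ŷ = 57.6 + 0.2·50 = 67.6; e = 68.2 − 67.6 = 0.6
x=55: ŷ = 57.6 + 0.2·55 = 68.6; e = 68.5 − 68.6 = -0.1
x=60: ŷ = 57.6 + 0.2·60 = 69.6; e = 68.6 − 69.6 = -1
x=65: ŷ = 57.6 + 0.2·65 = 70.6; e = 71.2 − 70.6 = 0.6
Signs: − + − + + − − +
Runs: −×1, +×1, −×1, +×2, −×2, +×1 → 6

6 runs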